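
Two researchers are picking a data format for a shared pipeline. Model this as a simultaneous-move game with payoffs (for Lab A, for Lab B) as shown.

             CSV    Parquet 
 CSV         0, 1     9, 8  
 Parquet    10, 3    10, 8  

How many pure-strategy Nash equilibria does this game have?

Both Parquet: Lab A gets 10 (best alternative 9); Lab B gets 8 (best alternative 3). Neither deviates — NE.
Both CSV is not a NE: Lab A would switch to Parquet (10 > 0).
No other cell survives both best-response checks, so there is 1 pure NE.

1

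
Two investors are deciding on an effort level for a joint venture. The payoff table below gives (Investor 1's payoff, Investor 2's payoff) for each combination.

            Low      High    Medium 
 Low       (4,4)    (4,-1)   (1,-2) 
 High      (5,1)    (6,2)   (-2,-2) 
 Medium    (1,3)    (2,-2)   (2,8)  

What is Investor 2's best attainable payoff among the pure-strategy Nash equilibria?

Both High is a pure NE (Investor 1: 6 ≥ 4; Investor 2: 2 ≥ 1). Investor 2 gets 2.
Both Medium is a pure NE (Investor 1: 2 ≥ 1; Investor 2: 8 ≥ 3). Investor 2 gets 8.
Every other cell has a profitable deviation for at least one player. Highest of {2, 8} is 8.

8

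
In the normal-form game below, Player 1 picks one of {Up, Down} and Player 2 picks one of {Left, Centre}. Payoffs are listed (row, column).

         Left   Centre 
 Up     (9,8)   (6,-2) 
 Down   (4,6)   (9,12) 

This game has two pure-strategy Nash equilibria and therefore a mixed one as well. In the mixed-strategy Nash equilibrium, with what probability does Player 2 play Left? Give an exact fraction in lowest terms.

3/8

Player 2's mix q on Left must make Player 1 indifferent between Up and Down.
Player 1's payoff from Up: 9q + 6(1−q). From Down: 4q + 9(1−q).
Set equal: 5q = 3(1−q) → q = 3/8.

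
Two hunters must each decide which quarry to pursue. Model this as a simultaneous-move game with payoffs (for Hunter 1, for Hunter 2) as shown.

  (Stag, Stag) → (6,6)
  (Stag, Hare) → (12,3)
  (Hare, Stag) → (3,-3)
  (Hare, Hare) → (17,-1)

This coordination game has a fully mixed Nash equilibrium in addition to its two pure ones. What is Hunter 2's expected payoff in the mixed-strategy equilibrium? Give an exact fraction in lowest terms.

3/5

Hunter 1 mixes with probability p on Stag, chosen so Hunter 2 is indifferent: 6p + (-3)(1−p) = 3p + (-1)(1−p) gives p = 2/5.
Hunter 2's expected payoff is 6·2/5 + (-3)·3/5 = 3/5.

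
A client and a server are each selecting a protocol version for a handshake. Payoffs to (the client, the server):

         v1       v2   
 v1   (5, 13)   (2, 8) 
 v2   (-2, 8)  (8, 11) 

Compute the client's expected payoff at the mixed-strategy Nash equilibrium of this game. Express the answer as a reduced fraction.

The server mixes with probability q on v1, chosen so the client is indifferent: 5q + 2(1−q) = (-2)q + 8(1−q) gives q = 6/13.
The client's expected payoff (from either row, since indifferent) is 5·6/13 + 2·7/13 = 44/13.

44/13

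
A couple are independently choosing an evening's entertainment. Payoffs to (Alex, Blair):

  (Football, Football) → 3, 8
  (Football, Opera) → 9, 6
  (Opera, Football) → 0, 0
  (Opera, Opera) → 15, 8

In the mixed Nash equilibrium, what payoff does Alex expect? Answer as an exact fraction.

Blair mixes with probability q on Football, chosen so Alex is indifferent: 3q + 9(1−q) = 0q + 15(1−q) gives q = 2/3.
Alex's expected payoff (from either row, since indifferent) is 3·2/3 + 9·1/3 = 5.

5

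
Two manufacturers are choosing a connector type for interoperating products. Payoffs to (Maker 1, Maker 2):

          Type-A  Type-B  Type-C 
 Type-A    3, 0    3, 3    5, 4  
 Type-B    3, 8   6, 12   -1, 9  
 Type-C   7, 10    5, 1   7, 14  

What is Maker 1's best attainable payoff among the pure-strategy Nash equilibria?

7

Both Type-B is a pure NE (Maker 1: 6 ≥ 5; Maker 2: 12 ≥ 9). Maker 1 gets 6.
Both Type-C is a pure NE (Maker 1: 7 ≥ 5; Maker 2: 14 ≥ 10). Maker 1 gets 7.
Every other cell has a profitable deviation for at least one player. Highest of {6, 7} is 7.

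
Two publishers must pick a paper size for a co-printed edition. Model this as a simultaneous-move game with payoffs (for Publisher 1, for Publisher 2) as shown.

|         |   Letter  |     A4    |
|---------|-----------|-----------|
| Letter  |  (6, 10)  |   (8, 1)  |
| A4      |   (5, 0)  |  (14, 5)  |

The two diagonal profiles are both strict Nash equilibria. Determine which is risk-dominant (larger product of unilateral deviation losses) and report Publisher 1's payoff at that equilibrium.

14

At both Letter: Publisher 1 loses 6 − 5 = 1 by deviating; Publisher 2 loses 10 − 1 = 9. Product = 1·9 = 9.
At both A4: Publisher 1 loses 14 − 8 = 6 by deviating; Publisher 2 loses 5 − 0 = 5. Product = 6·5 = 30.
30 > 9, so both A4 is risk-dominant. Publisher 1's payoff there is 14.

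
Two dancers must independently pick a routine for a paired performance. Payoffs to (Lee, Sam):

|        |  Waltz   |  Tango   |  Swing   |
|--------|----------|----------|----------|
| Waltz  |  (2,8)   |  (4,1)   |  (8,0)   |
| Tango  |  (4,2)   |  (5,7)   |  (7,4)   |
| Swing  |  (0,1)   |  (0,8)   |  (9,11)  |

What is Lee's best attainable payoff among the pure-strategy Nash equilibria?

Both Tango is a pure NE (Lee: 5 ≥ 4; Sam: 7 ≥ 4). Lee gets 5.
Both Swing is a pure NE (Lee: 9 ≥ 8; Sam: 11 ≥ 8). Lee gets 9.
Every other cell has a profitable deviation for at least one player. Highest of {5, 9} is 9.

9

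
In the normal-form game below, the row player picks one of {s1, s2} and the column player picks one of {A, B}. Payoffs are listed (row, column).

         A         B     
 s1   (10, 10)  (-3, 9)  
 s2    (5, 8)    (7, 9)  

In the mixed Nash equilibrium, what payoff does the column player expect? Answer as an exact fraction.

9

The row player mixes with probability p on s1, chosen so the column player is indifferent: 10p + 8(1−p) = 9p + 9(1−p) gives p = 1/2.
The column player's expected payoff is 10·1/2 + 8·1/2 = 9.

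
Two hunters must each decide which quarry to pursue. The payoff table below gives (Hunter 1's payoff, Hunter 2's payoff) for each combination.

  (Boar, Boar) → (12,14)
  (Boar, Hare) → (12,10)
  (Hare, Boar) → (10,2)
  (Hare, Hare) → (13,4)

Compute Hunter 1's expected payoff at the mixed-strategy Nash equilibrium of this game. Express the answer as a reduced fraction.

12

Hunter 2 mixes with probability q on Boar, chosen so Hunter 1 is indifferent: 12q + 12(1−q) = 10q + 13(1−q) gives q = 1/3.
Hunter 1's expected payoff (from either row, since indifferent) is 12·1/3 + 12·2/3 = 12.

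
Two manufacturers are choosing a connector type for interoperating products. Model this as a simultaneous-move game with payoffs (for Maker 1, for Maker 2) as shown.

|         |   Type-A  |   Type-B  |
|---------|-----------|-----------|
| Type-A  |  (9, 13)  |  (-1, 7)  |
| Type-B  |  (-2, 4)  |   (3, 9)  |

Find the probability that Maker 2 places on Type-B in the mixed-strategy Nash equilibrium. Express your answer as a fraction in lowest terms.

Maker 2's mix q on Type-A must make Maker 1 indifferent between Type-A and Type-B.
Maker 1's payoff from Type-A: 9q + (-1)(1−q). From Type-B: (-2)q + 3(1−q).
Set equal: 11q = 4(1−q) → q = 4/15.
Probability on Type-B is 1 − 4/15 = 11/15.

11/15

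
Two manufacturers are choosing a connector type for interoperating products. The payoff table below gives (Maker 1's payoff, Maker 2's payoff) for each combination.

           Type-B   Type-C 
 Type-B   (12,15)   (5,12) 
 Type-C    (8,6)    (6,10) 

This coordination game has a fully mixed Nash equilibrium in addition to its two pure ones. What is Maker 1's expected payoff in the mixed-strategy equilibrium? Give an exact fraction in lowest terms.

32/5

Maker 2 mixes with probability q on Type-B, chosen so Maker 1 is indifferent: 12q + 5(1−q) = 8q + 6(1−q) gives q = 1/5.
Maker 1's expected payoff (from either row, since indifferent) is 12·1/5 + 5·4/5 = 32/5.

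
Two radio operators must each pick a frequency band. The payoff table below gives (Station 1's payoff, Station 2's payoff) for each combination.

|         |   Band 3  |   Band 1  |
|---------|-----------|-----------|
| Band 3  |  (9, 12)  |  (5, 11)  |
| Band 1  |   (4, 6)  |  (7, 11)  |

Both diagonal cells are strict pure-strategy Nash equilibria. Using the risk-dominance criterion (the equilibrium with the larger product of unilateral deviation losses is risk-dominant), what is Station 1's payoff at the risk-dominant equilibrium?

7

At both Band 3: Station 1 loses 9 − 4 = 5 by deviating; Station 2 loses 12 − 11 = 1. Product = 5·1 = 5.
At both Band 1: Station 1 loses 7 − 5 = 2 by deviating; Station 2 loses 11 − 6 = 5. Product = 2·5 = 10.
10 > 5, so both Band 1 is risk-dominant. Station 1's payoff there is 7.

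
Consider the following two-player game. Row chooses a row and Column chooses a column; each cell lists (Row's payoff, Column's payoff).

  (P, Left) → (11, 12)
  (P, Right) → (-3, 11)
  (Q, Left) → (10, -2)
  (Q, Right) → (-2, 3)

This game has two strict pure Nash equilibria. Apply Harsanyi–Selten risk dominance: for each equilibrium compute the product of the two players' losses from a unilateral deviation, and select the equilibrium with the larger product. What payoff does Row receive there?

At (P, Left): Row loses 11 − 10 = 1 by deviating; Column loses 12 − 11 = 1. Product = 1·1 = 1.
At (Q, Right): Row loses -2 − (-3) = 1 by deviating; Column loses 3 − (-2) = 5. Product = 1·5 = 5.
5 > 1, so (Q, Right) is risk-dominant. Row's payoff there is -2.

-2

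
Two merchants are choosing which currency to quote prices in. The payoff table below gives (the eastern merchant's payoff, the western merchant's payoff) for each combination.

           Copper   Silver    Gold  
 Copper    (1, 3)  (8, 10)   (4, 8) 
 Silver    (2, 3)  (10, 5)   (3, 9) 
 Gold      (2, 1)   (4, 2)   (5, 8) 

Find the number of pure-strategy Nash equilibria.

Both Gold: the eastern merchant gets 5 (best alternative 4); the western merchant gets 8 (best alternative 2). Neither deviates — NE.
Both Silver is not a NE: the western merchant would switch to Gold (9 > 5).
No other cell survives both best-response checks, so there is 1 pure NE.

1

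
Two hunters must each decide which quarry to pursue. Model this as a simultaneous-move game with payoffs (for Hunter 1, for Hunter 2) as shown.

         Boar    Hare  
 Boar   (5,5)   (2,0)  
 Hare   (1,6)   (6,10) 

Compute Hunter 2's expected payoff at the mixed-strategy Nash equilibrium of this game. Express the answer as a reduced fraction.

50/9

Hunter 1 mixes with probability p on Boar, chosen so Hunter 2 is indifferent: 5p + 6(1−p) = 0p + 10(1−p) gives p = 4/9.
Hunter 2's expected payoff is 5·4/9 + 6·5/9 = 50/9.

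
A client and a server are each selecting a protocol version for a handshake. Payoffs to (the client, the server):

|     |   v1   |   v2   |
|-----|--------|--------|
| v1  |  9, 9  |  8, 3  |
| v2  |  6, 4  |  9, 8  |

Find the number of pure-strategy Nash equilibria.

2

Both v1: the client gets 9 (best alternative 6); the server gets 9 (best alternative 3). Neither deviates — NE.
Both v2: the client gets 9 (best alternative 8); the server gets 8 (best alternative 4). Neither deviates — NE.
(v1, v2) is not a NE: the client would switch to v2 (9 > 8).
No other cell survives both best-response checks, so there are 2 pure NE.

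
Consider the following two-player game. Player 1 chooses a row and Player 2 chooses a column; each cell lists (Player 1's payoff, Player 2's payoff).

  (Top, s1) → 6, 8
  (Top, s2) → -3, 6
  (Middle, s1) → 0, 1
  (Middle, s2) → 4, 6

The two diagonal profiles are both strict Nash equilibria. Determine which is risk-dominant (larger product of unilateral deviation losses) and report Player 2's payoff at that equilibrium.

At (Top, s1): Player 1 loses 6 − 0 = 6 by deviating; Player 2 loses 8 − 6 = 2. Product = 6·2 = 12.
At (Middle, s2): Player 1 loses 4 − (-3) = 7 by deviating; Player 2 loses 6 − 1 = 5. Product = 7·5 = 35.
35 > 12, so (Middle, s2) is risk-dominant. Player 2's payoff there is 6.

6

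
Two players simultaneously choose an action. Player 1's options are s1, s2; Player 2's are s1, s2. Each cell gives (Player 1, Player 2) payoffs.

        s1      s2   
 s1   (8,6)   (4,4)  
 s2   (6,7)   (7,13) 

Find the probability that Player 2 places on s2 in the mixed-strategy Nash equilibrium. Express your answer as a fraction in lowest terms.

2/5

Player 2's mix q on s1 must make Player 1 indifferent between s1 and s2.
Player 1's payoff from s1: 8q + 4(1−q). From s2: 6q + 7(1−q).
Set equal: 2q = 3(1−q) → q = 3/5.
Probability on s2 is 1 − 3/5 = 2/5.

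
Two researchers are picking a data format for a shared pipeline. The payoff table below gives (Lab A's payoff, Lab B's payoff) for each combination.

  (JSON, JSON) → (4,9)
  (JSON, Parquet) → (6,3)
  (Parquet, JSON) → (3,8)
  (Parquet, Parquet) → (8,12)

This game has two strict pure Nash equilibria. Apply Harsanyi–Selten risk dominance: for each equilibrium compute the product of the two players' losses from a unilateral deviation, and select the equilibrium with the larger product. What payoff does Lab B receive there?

At both JSON: Lab A loses 4 − 3 = 1 by deviating; Lab B loses 9 − 3 = 6. Product = 1·6 = 6.
At both Parquet: Lab A loses 8 − 6 = 2 by deviating; Lab B loses 12 − 8 = 4. Product = 2·4 = 8.
8 > 6, so both Parquet is risk-dominant. Lab B's payoff there is 12.

12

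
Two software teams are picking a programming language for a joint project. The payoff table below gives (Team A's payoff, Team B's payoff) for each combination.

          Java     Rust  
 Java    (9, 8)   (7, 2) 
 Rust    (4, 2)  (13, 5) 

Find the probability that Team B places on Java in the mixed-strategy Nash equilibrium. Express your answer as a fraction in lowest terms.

6/11

Team B's mix q on Java must make Team A indifferent between Java and Rust.
Team A's payoff from Java: 9q + 7(1−q). From Rust: 4q + 13(1−q).
Set equal: 5q = 6(1−q) → q = 6/11.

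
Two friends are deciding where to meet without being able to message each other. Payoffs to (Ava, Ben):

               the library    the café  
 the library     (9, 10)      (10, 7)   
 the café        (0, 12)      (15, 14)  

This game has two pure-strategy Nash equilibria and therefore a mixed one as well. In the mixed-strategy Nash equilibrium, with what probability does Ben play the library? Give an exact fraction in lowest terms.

Ben's mix q on the library must make Ava indifferent between the library and the café.
Ava's payoff from the library: 9q + 10(1−q). From the café: 0q + 15(1−q).
Set equal: 9q = 5(1−q) → q = 5/14.

5/14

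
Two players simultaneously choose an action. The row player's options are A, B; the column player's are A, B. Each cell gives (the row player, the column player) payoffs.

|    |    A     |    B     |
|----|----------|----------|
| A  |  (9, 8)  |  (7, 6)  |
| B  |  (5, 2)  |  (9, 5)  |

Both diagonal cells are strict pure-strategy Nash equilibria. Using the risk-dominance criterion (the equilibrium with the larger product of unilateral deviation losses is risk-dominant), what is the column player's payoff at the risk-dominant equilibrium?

8

At both A: the row player loses 9 − 5 = 4 by deviating; the column player loses 8 − 6 = 2. Product = 4·2 = 8.
At both B: the row player loses 9 − 7 = 2 by deviating; the column player loses 5 − 2 = 3. Product = 2·3 = 6.
8 > 6, so both A is risk-dominant. The column player's payoff there is 8.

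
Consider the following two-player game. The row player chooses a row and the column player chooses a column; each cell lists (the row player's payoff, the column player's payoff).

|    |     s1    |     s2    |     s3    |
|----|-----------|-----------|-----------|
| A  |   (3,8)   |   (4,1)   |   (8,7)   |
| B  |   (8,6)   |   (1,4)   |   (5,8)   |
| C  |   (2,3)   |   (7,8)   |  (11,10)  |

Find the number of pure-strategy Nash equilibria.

1

(C, s3): the row player gets 11 (best alternative 8); the column player gets 10 (best alternative 8). Neither deviates — NE.
(A, s1) is not a NE: the row player would switch to B (8 > 3).
No other cell survives both best-response checks, so there is 1 pure NE.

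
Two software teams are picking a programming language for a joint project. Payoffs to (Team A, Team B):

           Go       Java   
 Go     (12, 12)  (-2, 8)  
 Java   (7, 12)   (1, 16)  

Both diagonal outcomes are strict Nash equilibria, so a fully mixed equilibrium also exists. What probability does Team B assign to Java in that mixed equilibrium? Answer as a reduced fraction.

Team B's mix q on Go must make Team A indifferent between Go and Java.
Team A's payoff from Go: 12q + (-2)(1−q). From Java: 7q + 1(1−q).
Set equal: 5q = 3(1−q) → q = 3/8.
Probability on Java is 1 − 3/8 = 5/8.

5/8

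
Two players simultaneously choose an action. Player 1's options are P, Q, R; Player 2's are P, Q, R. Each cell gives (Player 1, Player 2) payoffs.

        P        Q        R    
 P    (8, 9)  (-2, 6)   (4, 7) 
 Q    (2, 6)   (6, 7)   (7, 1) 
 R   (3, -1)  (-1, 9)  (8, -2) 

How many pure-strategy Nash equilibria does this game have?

2

Both P: Player 1 gets 8 (best alternative 3); Player 2 gets 9 (best alternative 7). Neither deviates — NE.
Both Q: Player 1 gets 6 (best alternative -1); Player 2 gets 7 (best alternative 6). Neither deviates — NE.
Both R is not a NE: Player 2 would switch to Q (9 > -2).
No other cell survives both best-response checks, so there are 2 pure NE.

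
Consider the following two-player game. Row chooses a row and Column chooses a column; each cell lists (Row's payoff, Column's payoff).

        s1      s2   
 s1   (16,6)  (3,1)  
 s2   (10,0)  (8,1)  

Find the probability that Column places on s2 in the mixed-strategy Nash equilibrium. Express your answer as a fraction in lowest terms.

Column's mix q on s1 must make Row indifferent between s1 and s2.
Row's payoff from s1: 16q + 3(1−q). From s2: 10q + 8(1−q).
Set equal: 6q = 5(1−q) → q = 5/11.
Probability on s2 is 1 − 5/11 = 6/11.

6/11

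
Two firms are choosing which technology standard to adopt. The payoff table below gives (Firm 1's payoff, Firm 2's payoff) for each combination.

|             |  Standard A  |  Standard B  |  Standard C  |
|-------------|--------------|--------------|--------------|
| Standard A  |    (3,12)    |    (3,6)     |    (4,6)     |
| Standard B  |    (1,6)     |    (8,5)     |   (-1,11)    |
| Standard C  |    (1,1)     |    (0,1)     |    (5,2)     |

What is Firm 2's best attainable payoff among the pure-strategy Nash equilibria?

12

Both Standard A is a pure NE (Firm 1: 3 ≥ 1; Firm 2: 12 ≥ 6). Firm 2 gets 12.
Both Standard C is a pure NE (Firm 1: 5 ≥ 4; Firm 2: 2 ≥ 1). Firm 2 gets 2.
Every other cell has a profitable deviation for at least one player. Highest of {12, 2} is 12.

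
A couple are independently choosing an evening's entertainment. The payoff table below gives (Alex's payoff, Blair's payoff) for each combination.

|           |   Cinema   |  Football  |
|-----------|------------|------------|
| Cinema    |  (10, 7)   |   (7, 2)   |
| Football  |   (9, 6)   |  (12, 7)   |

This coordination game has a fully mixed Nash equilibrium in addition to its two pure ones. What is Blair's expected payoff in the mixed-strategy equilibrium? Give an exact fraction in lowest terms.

Alex mixes with probability p on Cinema, chosen so Blair is indifferent: 7p + 6(1−p) = 2p + 7(1−p) gives p = 1/6.
Blair's expected payoff is 7·1/6 + 6·5/6 = 37/6.

37/6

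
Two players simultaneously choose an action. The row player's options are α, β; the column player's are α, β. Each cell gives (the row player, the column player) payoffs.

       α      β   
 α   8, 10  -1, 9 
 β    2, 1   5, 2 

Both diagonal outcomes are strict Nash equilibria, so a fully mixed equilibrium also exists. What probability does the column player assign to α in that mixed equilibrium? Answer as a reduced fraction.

The column player's mix q on α must make the row player indifferent between α and β.
The row player's payoff from α: 8q + (-1)(1−q). From β: 2q + 5(1−q).
Set equal: 6q = 6(1−q) → q = 6/12 = 1/2.

1/2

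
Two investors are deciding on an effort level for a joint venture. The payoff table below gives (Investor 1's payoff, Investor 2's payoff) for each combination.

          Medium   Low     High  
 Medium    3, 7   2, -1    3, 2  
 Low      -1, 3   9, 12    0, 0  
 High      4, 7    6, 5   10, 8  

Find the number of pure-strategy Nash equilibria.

2

Both Low: Investor 1 gets 9 (best alternative 6); Investor 2 gets 12 (best alternative 3). Neither deviates — NE.
Both High: Investor 1 gets 10 (best alternative 3); Investor 2 gets 8 (best alternative 7). Neither deviates — NE.
Both Medium is not a NE: Investor 1 would switch to High (4 > 3).
No other cell survives both best-response checks, so there are 2 pure NE.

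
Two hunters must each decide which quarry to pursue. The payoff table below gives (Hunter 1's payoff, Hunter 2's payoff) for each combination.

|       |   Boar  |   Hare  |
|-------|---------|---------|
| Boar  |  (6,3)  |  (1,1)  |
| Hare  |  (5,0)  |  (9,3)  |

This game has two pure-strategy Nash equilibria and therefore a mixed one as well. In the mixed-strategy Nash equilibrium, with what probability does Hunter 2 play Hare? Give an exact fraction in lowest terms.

Hunter 2's mix q on Boar must make Hunter 1 indifferent between Boar and Hare.
Hunter 1's payoff from Boar: 6q + 1(1−q). From Hare: 5q + 9(1−q).
Set equal: 1q = 8(1−q) → q = 8/9.
Probability on Hare is 1 − 8/9 = 1/9.

1/9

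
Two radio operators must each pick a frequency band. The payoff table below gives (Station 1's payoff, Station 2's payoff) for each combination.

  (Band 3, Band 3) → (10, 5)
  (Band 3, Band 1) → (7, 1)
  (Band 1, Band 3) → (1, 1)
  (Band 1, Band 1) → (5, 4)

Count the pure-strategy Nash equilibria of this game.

Both Band 3: Station 1 gets 10 (best alternative 1); Station 2 gets 5 (best alternative 1). Neither deviates — NE.
Both Band 1 is not a NE: Station 1 would switch to Band 3 (7 > 5).
No other cell survives both best-response checks, so there is 1 pure NE.

1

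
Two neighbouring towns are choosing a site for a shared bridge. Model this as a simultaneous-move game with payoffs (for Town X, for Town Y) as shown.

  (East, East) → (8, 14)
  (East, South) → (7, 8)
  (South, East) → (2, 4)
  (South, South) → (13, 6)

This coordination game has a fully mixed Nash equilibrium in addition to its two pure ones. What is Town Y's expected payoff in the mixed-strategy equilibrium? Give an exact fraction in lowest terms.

13/2

Town X mixes with probability p on East, chosen so Town Y is indifferent: 14p + 4(1−p) = 8p + 6(1−p) gives p = 1/4.
Town Y's expected payoff is 14·1/4 + 4·3/4 = 13/2.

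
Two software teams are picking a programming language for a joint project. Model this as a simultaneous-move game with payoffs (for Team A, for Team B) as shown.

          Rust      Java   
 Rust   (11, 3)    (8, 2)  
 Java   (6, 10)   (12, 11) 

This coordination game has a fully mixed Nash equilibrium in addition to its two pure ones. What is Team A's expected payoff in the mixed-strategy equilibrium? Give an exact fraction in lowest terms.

28/3

Team B mixes with probability q on Rust, chosen so Team A is indifferent: 11q + 8(1−q) = 6q + 12(1−q) gives q = 4/9.
Team A's expected payoff (from either row, since indifferent) is 11·4/9 + 8·5/9 = 28/3.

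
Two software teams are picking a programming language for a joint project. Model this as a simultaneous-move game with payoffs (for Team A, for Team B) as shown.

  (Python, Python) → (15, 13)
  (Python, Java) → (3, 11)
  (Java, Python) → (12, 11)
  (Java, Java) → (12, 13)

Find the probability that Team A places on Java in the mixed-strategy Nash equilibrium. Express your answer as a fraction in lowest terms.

Team A's mix p on Python must make Team B indifferent between Python and Java.
Team B's payoff from Python: 13p + 11(1−p). From Java: 11p + 13(1−p).
Set equal: 2p = 2(1−p) → p = 2/4 = 1/2.
Probability on Java is 1 − 1/2 = 1/2.

1/2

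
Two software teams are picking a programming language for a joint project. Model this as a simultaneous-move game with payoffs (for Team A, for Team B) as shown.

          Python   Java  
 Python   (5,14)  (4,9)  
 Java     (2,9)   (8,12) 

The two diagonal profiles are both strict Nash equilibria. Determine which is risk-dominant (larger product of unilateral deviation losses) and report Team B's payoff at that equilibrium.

14

At both Python: Team A loses 5 − 2 = 3 by deviating; Team B loses 14 − 9 = 5. Product = 3·5 = 15.
At both Java: Team A loses 8 − 4 = 4 by deviating; Team B loses 12 − 9 = 3. Product = 4·3 = 12.
15 > 12, so both Python is risk-dominant. Team B's payoff there is 14.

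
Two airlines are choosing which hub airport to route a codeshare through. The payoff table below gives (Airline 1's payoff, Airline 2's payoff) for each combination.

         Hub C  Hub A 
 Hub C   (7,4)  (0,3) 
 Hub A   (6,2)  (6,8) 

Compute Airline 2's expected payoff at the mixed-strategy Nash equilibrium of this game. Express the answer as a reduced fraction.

26/7

Airline 1 mixes with probability p on Hub C, chosen so Airline 2 is indifferent: 4p + 2(1−p) = 3p + 8(1−p) gives p = 6/7.
Airline 2's expected payoff is 4·6/7 + 2·1/7 = 26/7.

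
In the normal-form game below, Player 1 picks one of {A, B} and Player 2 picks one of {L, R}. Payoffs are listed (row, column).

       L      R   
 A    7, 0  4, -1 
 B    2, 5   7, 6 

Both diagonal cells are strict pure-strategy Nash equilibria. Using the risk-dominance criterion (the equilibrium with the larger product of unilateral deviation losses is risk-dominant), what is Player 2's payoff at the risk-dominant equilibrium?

At (A, L): Player 1 loses 7 − 2 = 5 by deviating; Player 2 loses 0 − (-1) = 1. Product = 5·1 = 5.
At (B, R): Player 1 loses 7 − 4 = 3 by deviating; Player 2 loses 6 − 5 = 1. Product = 3·1 = 3.
5 > 3, so (A, L) is risk-dominant. Player 2's payoff there is 0.

0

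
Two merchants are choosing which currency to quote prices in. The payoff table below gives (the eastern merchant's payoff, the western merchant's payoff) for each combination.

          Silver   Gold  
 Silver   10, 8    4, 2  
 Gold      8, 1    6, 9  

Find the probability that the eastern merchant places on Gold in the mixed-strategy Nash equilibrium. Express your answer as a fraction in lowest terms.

3/7

The eastern merchant's mix p on Silver must make the western merchant indifferent between Silver and Gold.
The western merchant's payoff from Silver: 8p + 1(1−p). From Gold: 2p + 9(1−p).
Set equal: 6p = 8(1−p) → p = 8/14 = 4/7.
Probability on Gold is 1 − 4/7 = 3/7.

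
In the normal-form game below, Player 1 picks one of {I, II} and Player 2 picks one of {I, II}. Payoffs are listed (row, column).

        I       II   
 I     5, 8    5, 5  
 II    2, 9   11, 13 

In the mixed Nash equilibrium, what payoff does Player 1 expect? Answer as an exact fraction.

Player 2 mixes with probability q on I, chosen so Player 1 is indifferent: 5q + 5(1−q) = 2q + 11(1−q) gives q = 2/3.
Player 1's expected payoff (from either row, since indifferent) is 5·2/3 + 5·1/3 = 5.

5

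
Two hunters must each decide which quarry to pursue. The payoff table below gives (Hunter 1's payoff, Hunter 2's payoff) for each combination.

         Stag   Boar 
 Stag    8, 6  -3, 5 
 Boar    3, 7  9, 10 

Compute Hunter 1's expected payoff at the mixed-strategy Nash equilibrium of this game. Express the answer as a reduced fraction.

81/17

Hunter 2 mixes with probability q on Stag, chosen so Hunter 1 is indifferent: 8q + (-3)(1−q) = 3q + 9(1−q) gives q = 12/17.
Hunter 1's expected payoff (from either row, since indifferent) is 8·12/17 + (-3)·5/17 = 81/17.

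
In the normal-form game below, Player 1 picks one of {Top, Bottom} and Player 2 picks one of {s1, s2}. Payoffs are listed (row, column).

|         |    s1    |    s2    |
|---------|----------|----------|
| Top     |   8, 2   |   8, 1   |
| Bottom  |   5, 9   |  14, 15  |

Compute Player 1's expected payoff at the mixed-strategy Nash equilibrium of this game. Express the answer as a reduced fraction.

Player 2 mixes with probability q on s1, chosen so Player 1 is indifferent: 8q + 8(1−q) = 5q + 14(1−q) gives q = 2/3.
Player 1's expected payoff (from either row, since indifferent) is 8·2/3 + 8·1/3 = 8.

8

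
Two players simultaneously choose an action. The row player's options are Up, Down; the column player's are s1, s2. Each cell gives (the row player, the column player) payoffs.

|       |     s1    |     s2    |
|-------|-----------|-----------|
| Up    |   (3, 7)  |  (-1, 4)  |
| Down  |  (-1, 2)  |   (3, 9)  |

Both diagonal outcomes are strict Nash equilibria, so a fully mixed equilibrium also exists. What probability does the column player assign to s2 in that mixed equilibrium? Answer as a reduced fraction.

The column player's mix q on s1 must make the row player indifferent between Up and Down.
The row player's payoff from Up: 3q + (-1)(1−q). From Down: (-1)q + 3(1−q).
Set equal: 4q = 4(1−q) → q = 4/8 = 1/2.
Probability on s2 is 1 − 1/2 = 1/2.

1/2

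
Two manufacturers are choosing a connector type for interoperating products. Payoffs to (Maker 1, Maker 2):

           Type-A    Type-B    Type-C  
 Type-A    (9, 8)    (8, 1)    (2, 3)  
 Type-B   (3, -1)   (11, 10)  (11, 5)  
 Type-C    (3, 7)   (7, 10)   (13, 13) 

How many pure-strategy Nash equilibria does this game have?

3

Both Type-A: Maker 1 gets 9 (best alternative 3); Maker 2 gets 8 (best alternative 3). Neither deviates — NE.
Both Type-B: Maker 1 gets 11 (best alternative 8); Maker 2 gets 10 (best alternative 5). Neither deviates — NE.
Both Type-C: Maker 1 gets 13 (best alternative 11); Maker 2 gets 13 (best alternative 10). Neither deviates — NE.
(Type-C, Type-B) is not a NE: Maker 1 would switch to Type-B (11 > 7).
No other cell survives both best-response checks, so there are 3 pure NE.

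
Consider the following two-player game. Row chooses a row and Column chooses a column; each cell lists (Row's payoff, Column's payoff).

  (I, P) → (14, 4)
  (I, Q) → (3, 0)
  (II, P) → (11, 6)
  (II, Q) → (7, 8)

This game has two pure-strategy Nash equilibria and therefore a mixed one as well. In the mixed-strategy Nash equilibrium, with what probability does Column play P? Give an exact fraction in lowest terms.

Column's mix q on P must make Row indifferent between I and II.
Row's payoff from I: 14q + 3(1−q). From II: 11q + 7(1−q).
Set equal: 3q = 4(1−q) → q = 4/7.

4/7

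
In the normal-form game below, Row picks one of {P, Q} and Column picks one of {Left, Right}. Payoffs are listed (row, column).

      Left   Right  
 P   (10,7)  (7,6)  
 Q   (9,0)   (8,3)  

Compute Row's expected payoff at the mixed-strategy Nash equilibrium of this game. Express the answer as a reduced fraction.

17/2

Column mixes with probability q on Left, chosen so Row is indifferent: 10q + 7(1−q) = 9q + 8(1−q) gives q = 1/2.
Row's expected payoff (from either row, since indifferent) is 10·1/2 + 7·1/2 = 17/2.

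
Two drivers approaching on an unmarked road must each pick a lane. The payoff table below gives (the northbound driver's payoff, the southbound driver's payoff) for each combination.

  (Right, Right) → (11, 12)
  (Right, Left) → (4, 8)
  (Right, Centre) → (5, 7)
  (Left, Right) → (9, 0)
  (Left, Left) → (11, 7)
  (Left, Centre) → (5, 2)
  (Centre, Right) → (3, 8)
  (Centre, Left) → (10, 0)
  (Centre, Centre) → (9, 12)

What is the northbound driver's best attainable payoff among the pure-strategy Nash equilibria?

Both Right is a pure NE (the northbound driver: 11 ≥ 9; the southbound driver: 12 ≥ 8). The northbound driver gets 11.
Both Left is a pure NE (the northbound driver: 11 ≥ 10; the southbound driver: 7 ≥ 2). The northbound driver gets 11.
Both Centre is a pure NE (the northbound driver: 9 ≥ 5; the southbound driver: 12 ≥ 8). The northbound driver gets 9.
Every other cell has a profitable deviation for at least one player. Highest of {11, 11, 9} is 11.

11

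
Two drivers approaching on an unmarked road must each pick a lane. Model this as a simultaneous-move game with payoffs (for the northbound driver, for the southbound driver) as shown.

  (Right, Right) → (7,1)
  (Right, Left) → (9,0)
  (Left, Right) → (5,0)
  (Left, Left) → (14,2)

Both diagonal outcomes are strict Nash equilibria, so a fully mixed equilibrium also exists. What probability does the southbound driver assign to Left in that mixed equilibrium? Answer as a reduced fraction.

2/7

The southbound driver's mix q on Right must make the northbound driver indifferent between Right and Left.
The northbound driver's payoff from Right: 7q + 9(1−q). From Left: 5q + 14(1−q).
Set equal: 2q = 5(1−q) → q = 5/7.
Probability on Left is 1 − 5/7 = 2/7.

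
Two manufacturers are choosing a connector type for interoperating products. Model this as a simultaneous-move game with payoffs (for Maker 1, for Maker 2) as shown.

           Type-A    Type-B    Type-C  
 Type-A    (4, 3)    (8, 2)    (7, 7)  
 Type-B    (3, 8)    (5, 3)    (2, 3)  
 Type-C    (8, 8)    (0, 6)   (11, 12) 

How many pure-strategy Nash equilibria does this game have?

1

Both Type-C: Maker 1 gets 11 (best alternative 7); Maker 2 gets 12 (best alternative 8). Neither deviates — NE.
Both Type-B is not a NE: Maker 1 would switch to Type-A (8 > 5).
No other cell survives both best-response checks, so there is 1 pure NE.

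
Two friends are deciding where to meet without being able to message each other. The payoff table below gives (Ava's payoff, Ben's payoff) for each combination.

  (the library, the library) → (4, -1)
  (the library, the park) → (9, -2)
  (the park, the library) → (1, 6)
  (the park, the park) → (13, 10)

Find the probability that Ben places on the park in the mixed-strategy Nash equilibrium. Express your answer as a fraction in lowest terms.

3/7

Ben's mix q on the library must make Ava indifferent between the library and the park.
Ava's payoff from the library: 4q + 9(1−q). From the park: 1q + 13(1−q).
Set equal: 3q = 4(1−q) → q = 4/7.
Probability on the park is 1 − 4/7 = 3/7.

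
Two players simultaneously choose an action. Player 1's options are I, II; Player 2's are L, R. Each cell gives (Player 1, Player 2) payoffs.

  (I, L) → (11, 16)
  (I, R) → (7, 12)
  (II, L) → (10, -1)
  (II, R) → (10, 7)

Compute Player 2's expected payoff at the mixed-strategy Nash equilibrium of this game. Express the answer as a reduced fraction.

31/3

Player 1 mixes with probability p on I, chosen so Player 2 is indifferent: 16p + (-1)(1−p) = 12p + 7(1−p) gives p = 2/3.
Player 2's expected payoff is 16·2/3 + (-1)·1/3 = 31/3.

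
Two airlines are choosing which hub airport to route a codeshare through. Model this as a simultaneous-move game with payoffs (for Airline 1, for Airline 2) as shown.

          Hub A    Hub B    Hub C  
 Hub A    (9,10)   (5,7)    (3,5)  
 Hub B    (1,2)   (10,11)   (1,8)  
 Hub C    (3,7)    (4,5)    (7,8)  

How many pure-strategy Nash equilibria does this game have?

3

Both Hub A: Airline 1 gets 9 (best alternative 3); Airline 2 gets 10 (best alternative 7). Neither deviates — NE.
Both Hub B: Airline 1 gets 10 (best alternative 5); Airline 2 gets 11 (best alternative 8). Neither deviates — NE.
Both Hub C: Airline 1 gets 7 (best alternative 3); Airline 2 gets 8 (best alternative 7). Neither deviates — NE.
(Hub C, Hub A) is not a NE: Airline 1 would switch to Hub A (9 > 3).
No other cell survives both best-response checks, so there are 3 pure NE.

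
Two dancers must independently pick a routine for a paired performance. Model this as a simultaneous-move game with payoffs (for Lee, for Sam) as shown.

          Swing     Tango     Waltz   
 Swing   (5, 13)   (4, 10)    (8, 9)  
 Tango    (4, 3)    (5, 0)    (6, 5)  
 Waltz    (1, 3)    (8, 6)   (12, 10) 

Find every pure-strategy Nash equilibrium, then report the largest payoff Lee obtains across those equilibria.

12

Both Swing is a pure NE (Lee: 5 ≥ 4; Sam: 13 ≥ 10). Lee gets 5.
Both Waltz is a pure NE (Lee: 12 ≥ 8; Sam: 10 ≥ 6). Lee gets 12.
Every other cell has a profitable deviation for at least one player. Highest of {5, 12} is 12.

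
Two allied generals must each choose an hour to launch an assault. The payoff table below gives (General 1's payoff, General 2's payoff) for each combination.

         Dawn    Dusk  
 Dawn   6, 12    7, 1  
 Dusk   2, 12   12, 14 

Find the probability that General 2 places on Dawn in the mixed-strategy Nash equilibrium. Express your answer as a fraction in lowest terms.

General 2's mix q on Dawn must make General 1 indifferent between Dawn and Dusk.
General 1's payoff from Dawn: 6q + 7(1−q). From Dusk: 2q + 12(1−q).
Set equal: 4q = 5(1−q) → q = 5/9.

5/9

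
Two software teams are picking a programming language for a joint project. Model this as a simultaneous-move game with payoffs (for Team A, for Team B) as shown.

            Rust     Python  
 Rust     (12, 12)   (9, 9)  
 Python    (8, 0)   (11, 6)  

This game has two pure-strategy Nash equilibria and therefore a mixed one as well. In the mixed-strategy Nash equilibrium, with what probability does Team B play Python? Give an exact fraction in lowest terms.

Team B's mix q on Rust must make Team A indifferent between Rust and Python.
Team A's payoff from Rust: 12q + 9(1−q). From Python: 8q + 11(1−q).
Set equal: 4q = 2(1−q) → q = 2/6 = 1/3.
Probability on Python is 1 − 1/3 = 2/3.

2/3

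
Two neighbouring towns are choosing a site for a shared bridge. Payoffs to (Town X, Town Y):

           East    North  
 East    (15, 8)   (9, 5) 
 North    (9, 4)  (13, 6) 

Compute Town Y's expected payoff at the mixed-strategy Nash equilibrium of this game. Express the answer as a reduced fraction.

Town X mixes with probability p on East, chosen so Town Y is indifferent: 8p + 4(1−p) = 5p + 6(1−p) gives p = 2/5.
Town Y's expected payoff is 8·2/5 + 4·3/5 = 28/5.

28/5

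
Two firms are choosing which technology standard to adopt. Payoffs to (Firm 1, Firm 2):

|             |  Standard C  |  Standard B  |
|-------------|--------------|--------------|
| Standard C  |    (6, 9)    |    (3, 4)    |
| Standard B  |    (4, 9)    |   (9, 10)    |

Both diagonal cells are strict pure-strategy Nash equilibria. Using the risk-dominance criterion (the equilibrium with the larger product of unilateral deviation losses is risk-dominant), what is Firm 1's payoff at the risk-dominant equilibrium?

At both Standard C: Firm 1 loses 6 − 4 = 2 by deviating; Firm 2 loses 9 − 4 = 5. Product = 2·5 = 10.
At both Standard B: Firm 1 loses 9 − 3 = 6 by deviating; Firm 2 loses 10 − 9 = 1. Product = 6·1 = 6.
10 > 6, so both Standard C is risk-dominant. Firm 1's payoff there is 6.

6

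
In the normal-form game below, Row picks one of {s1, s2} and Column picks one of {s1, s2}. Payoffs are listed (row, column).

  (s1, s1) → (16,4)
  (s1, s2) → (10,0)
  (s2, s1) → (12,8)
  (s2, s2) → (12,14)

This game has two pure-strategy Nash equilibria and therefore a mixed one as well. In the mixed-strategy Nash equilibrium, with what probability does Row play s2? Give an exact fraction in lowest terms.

2/5

Row's mix p on s1 must make Column indifferent between s1 and s2.
Column's payoff from s1: 4p + 8(1−p). From s2: 0p + 14(1−p).
Set equal: 4p = 6(1−p) → p = 6/10 = 3/5.
Probability on s2 is 1 − 3/5 = 2/5.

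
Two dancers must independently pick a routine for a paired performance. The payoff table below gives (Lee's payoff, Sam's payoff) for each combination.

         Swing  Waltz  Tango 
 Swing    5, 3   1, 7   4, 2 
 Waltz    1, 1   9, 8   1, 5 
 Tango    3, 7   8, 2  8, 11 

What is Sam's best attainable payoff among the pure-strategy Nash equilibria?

Both Waltz is a pure NE (Lee: 9 ≥ 8; Sam: 8 ≥ 5). Sam gets 8.
Both Tango is a pure NE (Lee: 8 ≥ 4; Sam: 11 ≥ 7). Sam gets 11.
Every other cell has a profitable deviation for at least one player. Highest of {8, 11} is 11.

11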